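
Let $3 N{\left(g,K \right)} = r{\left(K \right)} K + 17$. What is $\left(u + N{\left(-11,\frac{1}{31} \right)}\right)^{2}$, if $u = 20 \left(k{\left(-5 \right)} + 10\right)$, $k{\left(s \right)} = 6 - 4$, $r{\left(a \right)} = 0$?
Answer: $\frac{543169}{9} \approx 60352.0$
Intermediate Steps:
$N{\left(g,K \right)} = \frac{17}{3}$ ($N{\left(g,K \right)} = \frac{0 K + 17}{3} = \frac{0 + 17}{3} = \frac{1}{3} \cdot 17 = \frac{17}{3}$)
$k{\left(s \right)} = 2$ ($k{\left(s \right)} = 6 - 4 = 2$)
$u = 240$ ($u = 20 \left(2 + 10\right) = 20 \cdot 12 = 240$)
$\left(u + N{\left(-11,\frac{1}{31} \right)}\right)^{2} = \left(240 + \frac{17}{3}\right)^{2} = \left(\frac{737}{3}\right)^{2} = \frac{543169}{9}$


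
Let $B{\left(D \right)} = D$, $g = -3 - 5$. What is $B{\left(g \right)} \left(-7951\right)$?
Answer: $63608$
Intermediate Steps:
$g = -8$ ($g = -3 - 5 = -8$)
$B{\left(g \right)} \left(-7951\right) = \left(-8\right) \left(-7951\right) = 63608$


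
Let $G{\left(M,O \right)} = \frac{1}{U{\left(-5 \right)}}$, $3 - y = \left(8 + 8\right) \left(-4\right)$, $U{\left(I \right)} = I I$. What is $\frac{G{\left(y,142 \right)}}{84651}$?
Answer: $\frac{1}{2116275} \approx 4.7253 \cdot 10^{-7}$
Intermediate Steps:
$U{\left(I \right)} = I^{2}$
$y = 67$ ($y = 3 - \left(8 + 8\right) \left(-4\right) = 3 - 16 \left(-4\right) = 3 - -64 = 3 + 64 = 67$)
$G{\left(M,O \right)} = \frac{1}{25}$ ($G{\left(M,O \right)} = \frac{1}{\left(-5\right)^{2}} = \frac{1}{25}$)
$\frac{G{\left(y,142 \right)}}{84651} = \frac{1}{25 \cdot 84651} = \frac{1}{25} \cdot \frac{1}{84651} = \frac{1}{2116275}$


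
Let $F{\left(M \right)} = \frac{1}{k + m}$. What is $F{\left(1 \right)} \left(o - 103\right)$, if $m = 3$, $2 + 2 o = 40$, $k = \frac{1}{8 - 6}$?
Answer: $-24$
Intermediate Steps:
$k = \frac{1}{2} \approx 0.5$
$o = 19$ ($o = -1 + \frac{1}{2} \cdot 40 = -1 + 20 = 19$)
$F{\left(M \right)} = \frac{2}{7}$ ($F{\left(M \right)} = \frac{1}{\frac{1}{2} + 3} = \frac{1}{\frac{7}{2}} = \frac{2}{7}$)
$F{\left(1 \right)} \left(o - 103\right) = \frac{2 \left(19 - 103\right)}{7} = \frac{2}{7} \left(-84\right) = -24$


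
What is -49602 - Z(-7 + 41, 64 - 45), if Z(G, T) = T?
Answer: -49621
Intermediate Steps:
-49602 - Z(-7 + 41, 64 - 45) = -49602 - (64 - 45) = -49602 - 1*19 = -49602 - 19 = -49621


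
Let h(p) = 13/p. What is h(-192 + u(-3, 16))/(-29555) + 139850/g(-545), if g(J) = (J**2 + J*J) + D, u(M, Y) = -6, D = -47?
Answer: 272798179513/1158680071890 ≈ 0.23544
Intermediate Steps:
g(J) = -47 + 2*J**2 (g(J) = (J**2 + J*J) - 47 = (J**2 + J**2) - 47 = 2*J**2 - 47 = -47 + 2*J**2)
h(-192 + u(-3, 16))/(-29555) + 139850/g(-545) = (13/(-192 - 6))/(-29555) + 139850/(-47 + 2*(-545)**2) = (13/(-198))*(-1/29555) + 139850/(-47 + 2*297025) = (13*(-1/198))*(-1/29555) + 139850/(-47 + 594050) = -13/198*(-1/29555) + 139850/594003 = 13/5851890 + 139850*(1/594003) = 13/5851890 + 139850/594003 = 272798179513/1158680071890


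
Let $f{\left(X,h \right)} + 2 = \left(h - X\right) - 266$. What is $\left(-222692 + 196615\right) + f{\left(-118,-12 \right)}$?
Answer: $-26239$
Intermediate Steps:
$f{\left(X,h \right)} = -268 + h - X$ ($f{\left(X,h \right)} = -2 - \left(266 + X - h\right) = -268 + h - X$)
$\left(-222692 + 196615\right) + f{\left(-118,-12 \right)} = \left(-222692 + 196615\right) - 162 = -26077 - 162 = -26239$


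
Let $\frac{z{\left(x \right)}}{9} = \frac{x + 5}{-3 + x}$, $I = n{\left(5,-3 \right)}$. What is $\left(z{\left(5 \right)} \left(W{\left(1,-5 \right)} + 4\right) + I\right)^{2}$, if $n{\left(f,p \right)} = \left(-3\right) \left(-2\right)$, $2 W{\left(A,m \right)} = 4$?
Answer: $76176$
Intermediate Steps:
$W{\left(A,m \right)} = 2$ ($W{\left(A,m \right)} = \frac{1}{2} \cdot 4 = 2$)
$n{\left(f,p \right)} = 6$
$I = 6$
$z{\left(x \right)} = \frac{9 \left(5 + x\right)}{-3 + x}$ ($z{\left(x \right)} = 9 \frac{x + 5}{-3 + x} = 9 \frac{5 + x}{-3 + x} = \frac{9 \left(5 + x\right)}{-3 + x}$)
$\left(z{\left(5 \right)} \left(W{\left(1,-5 \right)} + 4\right) + I\right)^{2} = \left(\frac{9 \left(5 + 5\right)}{-3 + 5} \left(2 + 4\right) + 6\right)^{2} = \left(9 \cdot \frac{1}{2} \cdot 10 \cdot 6 + 6\right)^{2} = \left(45 \cdot 6 + 6\right)^{2} = \left(270 + 6\right)^{2} = 276^{2} = 76176$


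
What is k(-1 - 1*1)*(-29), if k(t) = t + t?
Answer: 116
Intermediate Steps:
k(t) = 2*t
k(-1 - 1*1)*(-29) = (2*(-1 - 1*1))*(-29) = (2*(-1 - 1))*(-29) = (2*(-2))*(-29) = -4*(-29) = 116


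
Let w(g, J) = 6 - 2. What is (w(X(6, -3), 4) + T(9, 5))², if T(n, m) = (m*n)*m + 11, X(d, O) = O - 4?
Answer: 57600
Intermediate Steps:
X(d, O) = -4 + O
w(g, J) = 4
T(n, m) = 11 + n*m² (T(n, m) = n*m² + 11 = 11 + n*m²)
(w(X(6, -3), 4) + T(9, 5))² = (4 + (11 + 9*5²))² = (4 + (11 + 9*25))² = (4 + (11 + 225))² = (4 + 236)² = 240² = 57600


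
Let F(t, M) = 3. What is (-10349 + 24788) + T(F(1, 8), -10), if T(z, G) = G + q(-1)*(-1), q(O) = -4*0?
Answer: 14429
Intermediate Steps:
q(O) = 0
T(z, G) = G (T(z, G) = G + 0*(-1) = G + 0 = G)
(-10349 + 24788) + T(F(1, 8), -10) = (-10349 + 24788) - 10 = 14439 - 10 = 14429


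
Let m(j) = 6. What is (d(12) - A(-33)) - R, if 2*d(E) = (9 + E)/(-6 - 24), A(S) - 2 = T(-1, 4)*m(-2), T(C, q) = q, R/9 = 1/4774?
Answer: -1258039/47740 ≈ -26.352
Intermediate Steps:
R = 9/4774 ≈ 0.0018852
A(S) = 26 (A(S) = 2 + 4*6 = 2 + 24 = 26)
d(E) = -3/20 - E/60 (d(E) = ((9 + E)/(-6 - 24))/2 = ((9 + E)/(-30))/2 = ((9 + E)*(-1/30))/2 = (-3/10 - E/30)/2 = -3/20 - E/60)
(d(12) - A(-33)) - R = ((-3/20 - 1/60*12) - 1*26) - 1*9/4774 = ((-3/20 - ⅕) - 26) - 9/4774 = (-7/20 - 26) - 9/4774 = -527/20 - 9/4774 = -1258039/47740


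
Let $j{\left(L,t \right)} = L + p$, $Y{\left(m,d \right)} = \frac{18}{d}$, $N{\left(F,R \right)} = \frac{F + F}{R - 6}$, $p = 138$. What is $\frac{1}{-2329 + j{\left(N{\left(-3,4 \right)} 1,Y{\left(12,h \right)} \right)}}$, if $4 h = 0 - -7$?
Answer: $- \frac{1}{2188} \approx -0.00045704$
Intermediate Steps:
$h = \frac{7}{4}$ ($h = \frac{0 - -7}{4} = \frac{0 + 7}{4} = \frac{1}{4} \cdot 7 = \frac{7}{4} \approx 1.75$)
$N{\left(F,R \right)} = \frac{2 F}{-6 + R}$
$j{\left(L,t \right)} = 138 + L$ ($j{\left(L,t \right)} = L + 138 = 138 + L$)
$\frac{1}{-2329 + j{\left(N{\left(-3,4 \right)} 1,Y{\left(12,h \right)} \right)}} = \frac{1}{-2329 + \left(138 + 2 \left(-3\right) \frac{1}{-6 + 4} \cdot 1\right)} = \frac{1}{-2329 + \left(138 + 2 \left(-3\right) \frac{1}{-2} \cdot 1\right)} = \frac{1}{-2329 + \left(138 + 2 \left(-3\right) \left(- \frac{1}{2}\right) 1\right)} = \frac{1}{-2329 + \left(138 + 3 \cdot 1\right)} = \frac{1}{-2329 + \left(138 + 3\right)} = \frac{1}{-2329 + 141} = \frac{1}{-2188} = - \frac{1}{2188}$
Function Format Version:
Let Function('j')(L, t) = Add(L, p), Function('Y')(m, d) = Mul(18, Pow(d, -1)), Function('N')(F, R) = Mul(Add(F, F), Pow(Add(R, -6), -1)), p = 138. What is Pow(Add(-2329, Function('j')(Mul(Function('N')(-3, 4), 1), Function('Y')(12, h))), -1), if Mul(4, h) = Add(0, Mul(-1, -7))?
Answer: Rational(-1, 2188) ≈ -0.00045704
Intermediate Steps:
h = Rational(7, 4) (h = Mul(Rational(1, 4), Add(0, Mul(-1, -7))) = Mul(Rational(1, 4), Add(0, 7)) = Mul(Rational(1, 4), 7) = Rational(7, 4) ≈ 1.7500)
Function('N')(F, R) = Mul(2, F, Pow(Add(-6, R), -1)) (Function('N')(F, R) = Mul(Mul(2, F), Pow(Add(-6, R), -1)) = Mul(2, F, Pow(Add(-6, R), -1)))
Function('j')(L, t) = Add(138, L) (Function('j')(L, t) = Add(L, 138) = Add(138, L))
Pow(Add(-2329, Function('j')(Mul(Function('N')(-3, 4), 1), Function('Y')(12, h))), -1) = Pow(Add(-2329, Add(138, Mul(Mul(2, -3, Pow(Add(-6, 4), -1)), 1))), -1) = Pow(Add(-2329, Add(138, Mul(Mul(2, -3, Pow(-2, -1)), 1))), -1) = Pow(Add(-2329, Add(138, Mul(Mul(2, -3, Rational(-1, 2)), 1))), -1) = Pow(Add(-2329, Add(138, Mul(3, 1))), -1) = Pow(Add(-2329, Add(138, 3)), -1) = Pow(Add(-2329, 141), -1) = Pow(-2188, -1) = Rational(-1, 2188)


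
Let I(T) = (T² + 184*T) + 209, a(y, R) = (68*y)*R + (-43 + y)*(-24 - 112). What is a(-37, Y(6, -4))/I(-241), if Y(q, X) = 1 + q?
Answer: -3366/6973 ≈ -0.48272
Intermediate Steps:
a(y, R) = 5848 - 136*y + 68*R*y (a(y, R) = 68*R*y + (-43 + y)*(-136) = 68*R*y + (5848 - 136*y) = 5848 - 136*y + 68*R*y)
I(T) = 209 + T² + 184*T
a(-37, Y(6, -4))/I(-241) = (5848 - 136*(-37) + 68*(1 + 6)*(-37))/(209 + (-241)² + 184*(-241)) = (5848 + 5032 + 68*7*(-37))/(209 + 58081 - 44344) = (5848 + 5032 - 17612)/13946 = -6732*1/13946 = -3366/6973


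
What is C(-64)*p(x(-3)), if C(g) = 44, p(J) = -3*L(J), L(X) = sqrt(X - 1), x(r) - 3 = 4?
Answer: -132*sqrt(6) ≈ -323.33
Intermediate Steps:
x(r) = 7 (x(r) = 3 + 4 = 7)
L(X) = sqrt(-1 + X)
p(J) = -3*sqrt(-1 + J)
C(-64)*p(x(-3)) = 44*(-3*sqrt(-1 + 7)) = 44*(-3*sqrt(6)) = -132*sqrt(6)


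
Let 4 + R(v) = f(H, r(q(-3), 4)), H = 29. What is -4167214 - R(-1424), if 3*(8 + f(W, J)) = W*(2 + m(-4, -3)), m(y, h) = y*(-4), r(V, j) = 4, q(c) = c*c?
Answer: -4167376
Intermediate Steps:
q(c) = c²
m(y, h) = -4*y
f(W, J) = -8 + 6*W (f(W, J) = -8 + (W*(2 - 4*(-4)))/3 = -8 + (W*(2 + 16))/3 = -8 + (W*18)/3 = -8 + (18*W)/3 = -8 + 6*W)
R(v) = 162 (R(v) = -4 + (-8 + 6*29) = -4 + (-8 + 174) = -4 + 166 = 162)
-4167214 - R(-1424) = -4167214 - 1*162 = -4167214 - 162 = -4167376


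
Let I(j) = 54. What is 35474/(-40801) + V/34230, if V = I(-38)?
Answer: -202011961/232769705 ≈ -0.86786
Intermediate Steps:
V = 54
35474/(-40801) + V/34230 = 35474/(-40801) + 54/34230 = 35474*(-1/40801) + 54*(1/34230) = -35474/40801 + 9/5705 = -202011961/232769705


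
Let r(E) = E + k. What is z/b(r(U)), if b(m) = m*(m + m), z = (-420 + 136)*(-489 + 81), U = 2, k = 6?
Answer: 3621/4 ≈ 905.25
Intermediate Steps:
z = 115872 (z = -284*(-408) = 115872)
r(E) = 6 + E (r(E) = E + 6 = 6 + E)
b(m) = 2*m² (b(m) = m*(2*m) = 2*m²)
z/b(r(U)) = 115872/((2*(6 + 2)²)) = 115872/((2*8²)) = 115872/((2*64)) = 115872/128 = 115872*(1/128) = 3621/4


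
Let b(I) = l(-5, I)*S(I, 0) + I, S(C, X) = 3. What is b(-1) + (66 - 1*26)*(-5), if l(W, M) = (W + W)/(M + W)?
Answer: -196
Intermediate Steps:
l(W, M) = 2*W/(M + W) (l(W, M) = (2*W)/(M + W) = 2*W/(M + W))
b(I) = I - 30/(-5 + I) (b(I) = (2*(-5)/(I - 5))*3 + I = (2*(-5)/(-5 + I))*3 + I = -10/(-5 + I)*3 + I = -30/(-5 + I) + I = I - 30/(-5 + I))
b(-1) + (66 - 1*26)*(-5) = (-30 - (-5 - 1))/(-5 - 1) + (66 - 1*26)*(-5) = (-30 - 1*(-6))/(-6) + (66 - 26)*(-5) = -(-30 + 6)/6 + 40*(-5) = -1/6*(-24) - 200 = 4 - 200 = -196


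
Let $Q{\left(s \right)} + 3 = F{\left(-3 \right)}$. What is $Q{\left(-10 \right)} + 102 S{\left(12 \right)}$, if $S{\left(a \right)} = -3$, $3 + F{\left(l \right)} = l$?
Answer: $-315$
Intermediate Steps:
$F{\left(l \right)} = -3 + l$
$Q{\left(s \right)} = -9$ ($Q{\left(s \right)} = -3 - 6 = -9$)
$Q{\left(-10 \right)} + 102 S{\left(12 \right)} = -9 + 102 \left(-3\right) = -9 - 306 = -315$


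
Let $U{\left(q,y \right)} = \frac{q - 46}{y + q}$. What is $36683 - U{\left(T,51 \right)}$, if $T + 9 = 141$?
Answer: $\frac{6712903}{183} \approx 36683.0$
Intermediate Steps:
$T = 132$ ($T = -9 + 141 = 132$)
$U{\left(q,y \right)} = \frac{-46 + q}{q + y}$
$36683 - U{\left(T,51 \right)} = 36683 - \frac{-46 + 132}{132 + 51} = 36683 - \frac{1}{183} \cdot 86 = 36683 - \frac{86}{183} = \frac{6712903}{183}$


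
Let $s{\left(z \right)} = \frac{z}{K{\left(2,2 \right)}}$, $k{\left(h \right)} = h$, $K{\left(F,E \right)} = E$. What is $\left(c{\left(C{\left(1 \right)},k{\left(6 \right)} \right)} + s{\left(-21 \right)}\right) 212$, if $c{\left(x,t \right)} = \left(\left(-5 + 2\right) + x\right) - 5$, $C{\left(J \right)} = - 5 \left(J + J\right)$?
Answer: $-6042$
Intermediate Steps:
$s{\left(z \right)} = \frac{z}{2}$
$C{\left(J \right)} = - 10 J$ ($C{\left(J \right)} = - 5 \cdot 2 J = - 10 J$)
$c{\left(x,t \right)} = -8 + x$ ($c{\left(x,t \right)} = \left(-3 + x\right) - 5 = -8 + x$)
$\left(c{\left(C{\left(1 \right)},k{\left(6 \right)} \right)} + s{\left(-21 \right)}\right) 212 = \left(\left(-8 - 10\right) + \frac{1}{2} \left(-21\right)\right) 212 = \left(\left(-8 - 10\right) - \frac{21}{2}\right) 212 = \left(-18 - \frac{21}{2}\right) 212 = \left(- \frac{57}{2}\right) 212 = -6042$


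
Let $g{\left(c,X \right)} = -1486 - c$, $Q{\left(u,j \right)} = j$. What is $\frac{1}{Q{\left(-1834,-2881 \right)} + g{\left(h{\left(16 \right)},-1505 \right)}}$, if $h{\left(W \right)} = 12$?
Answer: $- \frac{1}{4379} \approx -0.00022836$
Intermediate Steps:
$\frac{1}{Q{\left(-1834,-2881 \right)} + g{\left(h{\left(16 \right)},-1505 \right)}} = \frac{1}{-2881 - 1498} = \frac{1}{-4379} = - \frac{1}{4379}$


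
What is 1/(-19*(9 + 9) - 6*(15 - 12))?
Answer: -1/360 ≈ -0.0027778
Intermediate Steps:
1/(-19*(9 + 9) - 6*(15 - 12)) = 1/(-19*18 - 6*3) = 1/(-342 - 18) = 1/(-360) = -1/360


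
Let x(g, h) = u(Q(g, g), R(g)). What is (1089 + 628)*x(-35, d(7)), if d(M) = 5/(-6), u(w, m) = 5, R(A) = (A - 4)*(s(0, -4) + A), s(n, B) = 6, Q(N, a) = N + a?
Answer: 8585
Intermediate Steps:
R(A) = (-4 + A)*(6 + A) (R(A) = (A - 4)*(6 + A) = (-4 + A)*(6 + A))
d(M) = -5/6 (d(M) = 5*(-1/6) = -5/6)
x(g, h) = 5
(1089 + 628)*x(-35, d(7)) = (1089 + 628)*5 = 1717*5 = 8585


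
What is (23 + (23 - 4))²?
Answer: 1764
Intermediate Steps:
(23 + (23 - 4))² = (23 + 19)² = 42² = 1764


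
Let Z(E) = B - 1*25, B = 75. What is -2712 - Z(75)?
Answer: -2762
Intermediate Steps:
Z(E) = 50 (Z(E) = 75 - 1*25 = 75 - 25 = 50)
-2712 - Z(75) = -2712 - 1*50 = -2712 - 50 = -2762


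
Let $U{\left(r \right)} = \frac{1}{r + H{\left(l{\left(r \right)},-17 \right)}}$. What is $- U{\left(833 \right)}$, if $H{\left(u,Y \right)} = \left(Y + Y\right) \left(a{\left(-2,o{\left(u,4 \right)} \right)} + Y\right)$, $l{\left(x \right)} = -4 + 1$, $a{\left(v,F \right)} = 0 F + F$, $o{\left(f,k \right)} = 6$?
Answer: $- \frac{1}{1207} \approx -0.0008285$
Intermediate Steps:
$a{\left(v,F \right)} = F$ ($a{\left(v,F \right)} = 0 + F = F$)
$l{\left(x \right)} = -3$
$H{\left(u,Y \right)} = 2 Y \left(6 + Y\right)$ ($H{\left(u,Y \right)} = \left(Y + Y\right) \left(6 + Y\right) = 2 Y \left(6 + Y\right)$)
$U{\left(r \right)} = \frac{1}{374 + r}$ ($U{\left(r \right)} = \frac{1}{r + 2 \left(-17\right) \left(6 - 17\right)} = \frac{1}{r + 2 \left(-17\right) \left(-11\right)} = \frac{1}{r + 374} = \frac{1}{374 + r}$)
$- U{\left(833 \right)} = - \frac{1}{374 + 833} = - \frac{1}{1207}$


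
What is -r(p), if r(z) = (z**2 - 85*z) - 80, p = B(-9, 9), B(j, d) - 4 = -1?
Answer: 326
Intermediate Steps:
B(j, d) = 3 (B(j, d) = 4 - 1 = 3)
p = 3
r(z) = -80 + z**2 - 85*z
-r(p) = -(-80 + 3**2 - 85*3) = -(-80 + 9 - 255) = -1*(-326) = 326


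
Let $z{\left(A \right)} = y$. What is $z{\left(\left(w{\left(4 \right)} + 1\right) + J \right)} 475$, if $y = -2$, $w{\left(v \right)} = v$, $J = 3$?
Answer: $-950$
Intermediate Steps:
$z{\left(A \right)} = -2$
$z{\left(\left(w{\left(4 \right)} + 1\right) + J \right)} 475 = \left(-2\right) 475 = -950$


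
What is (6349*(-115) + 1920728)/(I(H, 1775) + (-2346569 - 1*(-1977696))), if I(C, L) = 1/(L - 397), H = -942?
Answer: -1640637154/508306993 ≈ -3.2276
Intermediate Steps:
I(C, L) = 1/(-397 + L)
(6349*(-115) + 1920728)/(I(H, 1775) + (-2346569 - 1*(-1977696))) = (6349*(-115) + 1920728)/(1/(-397 + 1775) + (-2346569 - 1*(-1977696))) = (-730135 + 1920728)/(1/1378 + (-2346569 + 1977696)) = 1190593/(1/1378 - 368873) = 1190593/(-508306993/1378) = 1190593*(-1378/508306993) = -1640637154/508306993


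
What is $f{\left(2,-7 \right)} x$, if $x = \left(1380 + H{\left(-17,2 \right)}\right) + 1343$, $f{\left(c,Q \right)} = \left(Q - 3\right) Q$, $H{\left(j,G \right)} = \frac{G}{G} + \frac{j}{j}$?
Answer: $190750$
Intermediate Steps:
$H{\left(j,G \right)} = 2$ ($H{\left(j,G \right)} = 1 + 1 = 2$)
$f{\left(c,Q \right)} = Q \left(-3 + Q\right)$ ($f{\left(c,Q \right)} = \left(-3 + Q\right) Q = Q \left(-3 + Q\right)$)
$x = 2725$ ($x = \left(1380 + 2\right) + 1343 = 1382 + 1343 = 2725$)
$f{\left(2,-7 \right)} x = - 7 \left(-3 - 7\right) 2725 = \left(-7\right) \left(-10\right) 2725 = 70 \cdot 2725 = 190750$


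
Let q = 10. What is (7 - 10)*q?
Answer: -30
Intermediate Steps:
(7 - 10)*q = (7 - 10)*10 = -3*10 = -30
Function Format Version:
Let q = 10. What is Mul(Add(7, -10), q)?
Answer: -30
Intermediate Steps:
Mul(Add(7, -10), q) = Mul(Add(7, -10), 10) = Mul(-3, 10) = -30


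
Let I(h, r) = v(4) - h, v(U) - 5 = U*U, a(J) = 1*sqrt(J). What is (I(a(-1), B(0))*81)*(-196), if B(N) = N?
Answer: -333396 + 15876*I ≈ -3.334e+5 + 15876.0*I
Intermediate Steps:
a(J) = sqrt(J)
v(U) = 5 + U**2 (v(U) = 5 + U*U = 5 + U**2)
I(h, r) = 21 - h (I(h, r) = (5 + 4**2) - h = (5 + 16) - h = 21 - h)
(I(a(-1), B(0))*81)*(-196) = ((21 - sqrt(-1))*81)*(-196) = ((21 - I)*81)*(-196) = (1701 - 81*I)*(-196) = -333396 + 15876*I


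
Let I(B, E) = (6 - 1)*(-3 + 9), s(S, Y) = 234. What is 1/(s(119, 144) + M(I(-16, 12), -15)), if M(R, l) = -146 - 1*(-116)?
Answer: 1/204 ≈ 0.0049020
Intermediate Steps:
I(B, E) = 30 (I(B, E) = 5*6 = 30)
M(R, l) = -30 (M(R, l) = -146 + 116 = -30)
1/(s(119, 144) + M(I(-16, 12), -15)) = 1/(234 - 30) = 1/204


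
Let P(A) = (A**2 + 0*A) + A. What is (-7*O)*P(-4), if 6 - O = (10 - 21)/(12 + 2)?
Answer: -570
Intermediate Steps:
O = 95/14 (O = 6 - (10 - 21)/(12 + 2) = 6 - (-11)/14 = 6 - 1*(-11/14) = 6 + 11/14 = 95/14 ≈ 6.7857)
P(A) = A + A**2 (P(A) = (A**2 + 0) + A = A**2 + A = A + A**2)
(-7*O)*P(-4) = (-7*95/14)*(-4*(1 - 4)) = -(-190)*(-3) = -95/2*12 = -570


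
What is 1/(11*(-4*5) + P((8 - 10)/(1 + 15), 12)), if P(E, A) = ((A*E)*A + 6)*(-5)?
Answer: -1/160 ≈ -0.0062500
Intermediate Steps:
P(E, A) = -30 - 5*E*A² (P(E, A) = (E*A² + 6)*(-5) = (6 + E*A²)*(-5) = -30 - 5*E*A²)
1/(11*(-4*5) + P((8 - 10)/(1 + 15), 12)) = 1/(11*(-4*5) + (-30 - 5*(8 - 10)/(1 + 15)*12²)) = 1/(11*(-20) + (-30 - 5*(-2/16)*144)) = 1/(-220 + (-30 - 5*(-2*1/16)*144)) = 1/(-220 + (-30 - 5*(-⅛)*144)) = 1/(-220 + (-30 + 90)) = 1/(-220 + 60) = 1/(-160) = -1/160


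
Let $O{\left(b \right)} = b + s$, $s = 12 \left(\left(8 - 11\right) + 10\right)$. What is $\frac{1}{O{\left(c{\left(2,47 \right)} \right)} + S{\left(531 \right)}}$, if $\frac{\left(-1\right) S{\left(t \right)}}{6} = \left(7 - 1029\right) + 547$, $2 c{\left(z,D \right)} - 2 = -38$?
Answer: $\frac{1}{2916} \approx 0.00034294$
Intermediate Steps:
$c{\left(z,D \right)} = -18$ ($c{\left(z,D \right)} = 1 + \frac{1}{2} \left(-38\right) = 1 - 19 = -18$)
$s = 84$ ($s = 12 \left(\left(8 - 11\right) + 10\right) = 12 \left(-3 + 10\right) = 12 \cdot 7 = 84$)
$O{\left(b \right)} = 84 + b$ ($O{\left(b \right)} = b + 84 = 84 + b$)
$S{\left(t \right)} = 2850$ ($S{\left(t \right)} = - 6 \left(\left(7 - 1029\right) + 547\right) = - 6 \left(-1022 + 547\right) = \left(-6\right) \left(-475\right) = 2850$)
$\frac{1}{O{\left(c{\left(2,47 \right)} \right)} + S{\left(531 \right)}} = \frac{1}{\left(84 - 18\right) + 2850} = \frac{1}{66 + 2850} = \frac{1}{2916}$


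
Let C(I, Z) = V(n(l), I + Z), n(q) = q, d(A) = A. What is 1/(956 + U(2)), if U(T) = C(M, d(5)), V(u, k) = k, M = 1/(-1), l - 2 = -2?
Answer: 1/960 ≈ 0.0010417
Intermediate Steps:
l = 0 (l = 2 - 2 = 0)
M = -1
C(I, Z) = I + Z
U(T) = 4 (U(T) = -1 + 5 = 4)
1/(956 + U(2)) = 1/(956 + 4) = 1/960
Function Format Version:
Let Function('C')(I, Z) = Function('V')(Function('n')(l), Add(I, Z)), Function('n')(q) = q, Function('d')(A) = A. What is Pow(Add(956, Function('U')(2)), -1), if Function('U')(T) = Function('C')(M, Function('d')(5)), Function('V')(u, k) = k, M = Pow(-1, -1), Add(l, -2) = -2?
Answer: Rational(1, 960) ≈ 0.0010417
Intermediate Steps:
l = 0 (l = Add(2, -2) = 0)
M = -1
Function('C')(I, Z) = Add(I, Z)
Function('U')(T) = 4 (Function('U')(T) = Add(-1, 5) = 4)
Pow(Add(956, Function('U')(2)), -1) = Pow(Add(956, 4), -1) = Pow(960, -1) = Rational(1, 960)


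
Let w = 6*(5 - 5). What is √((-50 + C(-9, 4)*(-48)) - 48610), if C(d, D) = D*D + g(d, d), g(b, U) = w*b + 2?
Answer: 2*I*√12381 ≈ 222.54*I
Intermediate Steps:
w = 0 (w = 6*0 = 0)
g(b, U) = 2 (g(b, U) = 0*b + 2 = 0 + 2 = 2)
C(d, D) = 2 + D² (C(d, D) = D*D + 2 = D² + 2 = 2 + D²)
√((-50 + C(-9, 4)*(-48)) - 48610) = √((-50 + (2 + 4²)*(-48)) - 48610) = √((-50 + (2 + 16)*(-48)) - 48610) = √((-50 + 18*(-48)) - 48610) = √((-50 - 864) - 48610) = √(-914 - 48610) = √(-49524) = 2*I*√12381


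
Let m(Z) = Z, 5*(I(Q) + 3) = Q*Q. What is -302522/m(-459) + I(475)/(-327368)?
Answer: 49507655549/75130956 ≈ 658.95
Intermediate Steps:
I(Q) = -3 + Q²/5 (I(Q) = -3 + (Q*Q)/5 = -3 + Q²/5)
-302522/m(-459) + I(475)/(-327368) = -302522/(-459) + (-3 + (⅕)*475²)/(-327368) = -302522*(-1/459) + (-3 + (⅕)*225625)*(-1/327368) = 302522/459 + (-3 + 45125)*(-1/327368) = 302522/459 + 45122*(-1/327368) = 302522/459 - 22561/163684 = 49507655549/75130956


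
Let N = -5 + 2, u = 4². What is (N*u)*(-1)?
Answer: 48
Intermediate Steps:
u = 16
N = -3
(N*u)*(-1) = -3*16*(-1) = -48*(-1) = 48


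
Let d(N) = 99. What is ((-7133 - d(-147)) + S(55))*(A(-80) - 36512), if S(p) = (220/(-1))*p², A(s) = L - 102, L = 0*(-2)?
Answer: 24631409448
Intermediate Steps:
L = 0
A(s) = -102 (A(s) = 0 - 102 = -102)
S(p) = -220*p² (S(p) = (220*(-1))*p² = -220*p²)
((-7133 - d(-147)) + S(55))*(A(-80) - 36512) = ((-7133 - 1*99) - 220*55²)*(-102 - 36512) = ((-7133 - 99) - 220*3025)*(-36614) = (-7232 - 665500)*(-36614) = -672732*(-36614) = 24631409448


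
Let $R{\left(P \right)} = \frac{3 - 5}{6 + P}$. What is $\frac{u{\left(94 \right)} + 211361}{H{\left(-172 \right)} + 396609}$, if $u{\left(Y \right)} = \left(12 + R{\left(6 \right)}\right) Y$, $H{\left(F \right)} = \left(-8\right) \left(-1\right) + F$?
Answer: $\frac{18212}{33981} \approx 0.53595$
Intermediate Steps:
$R{\left(P \right)} = - \frac{2}{6 + P}$
$H{\left(F \right)} = 8 + F$
$u{\left(Y \right)} = \frac{71 Y}{6}$ ($u{\left(Y \right)} = \left(12 - \frac{2}{6 + 6}\right) Y = \left(12 - \frac{2}{12}\right) Y = \left(12 - \frac{1}{6}\right) Y = \frac{71 Y}{6}$)
$\frac{u{\left(94 \right)} + 211361}{H{\left(-172 \right)} + 396609} = \frac{\frac{71}{6} \cdot 94 + 211361}{\left(8 - 172\right) + 396609} = \frac{\frac{3337}{3} + 211361}{-164 + 396609} = \frac{637420}{3 \cdot 396445} = \frac{637420}{3} \cdot \frac{1}{396445} = \frac{18212}{33981}$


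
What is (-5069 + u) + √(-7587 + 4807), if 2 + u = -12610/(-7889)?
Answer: -39992509/7889 + 2*I*√695 ≈ -5069.4 + 52.726*I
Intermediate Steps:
u = -3168/7889 (u = -2 - 12610/(-7889) = -2 - 12610*(-1/7889) = -2 + 12610/7889 = -3168/7889 ≈ -0.40157)
(-5069 + u) + √(-7587 + 4807) = (-5069 - 3168/7889) + √(-7587 + 4807) = -39992509/7889 + √(-2780) = -39992509/7889 + 2*I*√695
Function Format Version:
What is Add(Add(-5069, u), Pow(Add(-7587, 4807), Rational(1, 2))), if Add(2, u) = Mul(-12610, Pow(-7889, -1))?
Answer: Add(Rational(-39992509, 7889), Mul(2, I, Pow(695, Rational(1, 2)))) ≈ Add(-5069.4, Mul(52.726, I))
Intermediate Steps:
u = Rational(-3168, 7889) (u = Add(-2, Mul(-12610, Pow(-7889, -1))) = Add(-2, Mul(-12610, Rational(-1, 7889))) = Add(-2, Rational(12610, 7889)) = Rational(-3168, 7889) ≈ -0.40157)
Add(Add(-5069, u), Pow(Add(-7587, 4807), Rational(1, 2))) = Add(Add(-5069, Rational(-3168, 7889)), Pow(Add(-7587, 4807), Rational(1, 2))) = Add(Rational(-39992509, 7889), Pow(-2780, Rational(1, 2))) = Add(Rational(-39992509, 7889), Mul(2, I, Pow(695, Rational(1, 2))))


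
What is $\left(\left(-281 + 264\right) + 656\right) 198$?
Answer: $126522$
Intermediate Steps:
$\left(\left(-281 + 264\right) + 656\right) 198 = \left(-17 + 656\right) 198 = 639 \cdot 198 = 126522$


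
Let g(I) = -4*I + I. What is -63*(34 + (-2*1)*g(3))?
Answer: -3276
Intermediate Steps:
g(I) = -3*I
-63*(34 + (-2*1)*g(3)) = -63*(34 + (-2*1)*(-3*3)) = -63*(34 - 2*(-9)) = -63*(34 + 18) = -63*52 = -3276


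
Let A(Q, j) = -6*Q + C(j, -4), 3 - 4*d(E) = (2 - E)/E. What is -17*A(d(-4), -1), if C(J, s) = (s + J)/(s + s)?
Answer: 833/8 ≈ 104.13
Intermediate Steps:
C(J, s) = (J + s)/(2*s) (C(J, s) = (J + s)/((2*s)) = (J + s)*(1/(2*s)) = (J + s)/(2*s))
d(E) = ¾ - (2 - E)/(4*E)
A(Q, j) = ½ - 6*Q - j/8 (A(Q, j) = -6*Q + (½)*(j - 4)/(-4) = -6*Q + (½)*(-¼)*(-4 + j) = -6*Q + (½ - j/8) = ½ - 6*Q - j/8)
-17*A(d(-4), -1) = -17*(½ - 6*(-½ - 4)/(-4) - ⅛*(-1)) = -17*(½ - (-3)*(-9)/(2*2) + ⅛) = -17*(½ - 6*9/8 + ⅛) = -17*(½ - 27/4 + ⅛) = -17*(-49/8) = 833/8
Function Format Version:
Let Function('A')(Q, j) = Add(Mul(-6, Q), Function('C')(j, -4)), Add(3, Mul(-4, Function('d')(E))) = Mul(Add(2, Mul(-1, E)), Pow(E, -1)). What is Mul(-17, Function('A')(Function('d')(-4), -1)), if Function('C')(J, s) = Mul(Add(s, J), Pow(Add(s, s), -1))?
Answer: Rational(833, 8) ≈ 104.13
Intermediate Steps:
Function('C')(J, s) = Mul(Rational(1, 2), Pow(s, -1), Add(J, s)) (Function('C')(J, s) = Mul(Add(J, s), Pow(Mul(2, s), -1)) = Mul(Add(J, s), Mul(Rational(1, 2), Pow(s, -1))) = Mul(Rational(1, 2), Pow(s, -1), Add(J, s)))
Function('d')(E) = Add(Rational(3, 4), Mul(Rational(-1, 4), Pow(E, -1), Add(2, Mul(-1, E)))) (Function('d')(E) = Add(Rational(3, 4), Mul(Rational(-1, 4), Mul(Add(2, Mul(-1, E)), Pow(E, -1)))) = Add(Rational(3, 4), Mul(Rational(-1, 4), Mul(Pow(E, -1), Add(2, Mul(-1, E))))) = Add(Rational(3, 4), Mul(Rational(-1, 4), Pow(E, -1), Add(2, Mul(-1, E)))))
Function('A')(Q, j) = Add(Rational(1, 2), Mul(-6, Q), Mul(Rational(-1, 8), j)) (Function('A')(Q, j) = Add(Mul(-6, Q), Mul(Rational(1, 2), Pow(-4, -1), Add(j, -4))) = Add(Mul(-6, Q), Mul(Rational(1, 2), Rational(-1, 4), Add(-4, j))) = Add(Mul(-6, Q), Add(Rational(1, 2), Mul(Rational(-1, 8), j))) = Add(Rational(1, 2), Mul(-6, Q), Mul(Rational(-1, 8), j)))
Mul(-17, Function('A')(Function('d')(-4), -1)) = Mul(-17, Add(Rational(1, 2), Mul(-6, Mul(Pow(-4, -1), Add(Rational(-1, 2), -4))), Mul(Rational(-1, 8), -1))) = Mul(-17, Add(Rational(1, 2), Mul(-6, Mul(Rational(-1, 4), Rational(-9, 2))), Rational(1, 8))) = Mul(-17, Add(Rational(1, 2), Mul(-6, Rational(9, 8)), Rational(1, 8))) = Mul(-17, Add(Rational(1, 2), Rational(-27, 4), Rational(1, 8))) = Mul(-17, Rational(-49, 8)) = Rational(833, 8)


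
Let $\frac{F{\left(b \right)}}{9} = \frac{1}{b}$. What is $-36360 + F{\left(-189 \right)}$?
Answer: $- \frac{763561}{21} \approx -36360.0$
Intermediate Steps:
$F{\left(b \right)} = \frac{9}{b}$
$-36360 + F{\left(-189 \right)} = -36360 + \frac{9}{-189} = -36360 + 9 \left(- \frac{1}{189}\right) = -36360 - \frac{1}{21} = - \frac{763561}{21}$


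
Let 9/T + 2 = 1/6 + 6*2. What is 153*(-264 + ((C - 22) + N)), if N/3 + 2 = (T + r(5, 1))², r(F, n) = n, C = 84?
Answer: -112346829/3721 ≈ -30193.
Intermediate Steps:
T = 54/61 (T = 9/(-2 + (1/6 + 6*2)) = 9/(-2 + (1*(⅙) + 12)) = 9/(-2 + (⅙ + 12)) = 9/(-2 + 73/6) = 9/(61/6) = 9*(6/61) = 54/61 ≈ 0.88525)
N = 17349/3721 (N = -6 + 3*(54/61 + 1)² = -6 + 3*(115/61)² = -6 + 3*(13225/3721) = -6 + 39675/3721 = 17349/3721 ≈ 4.6625)
153*(-264 + ((C - 22) + N)) = 153*(-264 + ((84 - 22) + 17349/3721)) = 153*(-264 + (62 + 17349/3721)) = 153*(-264 + 248051/3721) = 153*(-734293/3721) = -112346829/3721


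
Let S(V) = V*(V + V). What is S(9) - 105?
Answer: 57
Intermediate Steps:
S(V) = 2*V**2 (S(V) = V*(2*V) = 2*V**2)
S(9) - 105 = 2*9**2 - 105 = 2*81 - 105 = 162 - 105 = 57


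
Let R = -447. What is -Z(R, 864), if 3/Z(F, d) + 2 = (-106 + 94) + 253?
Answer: -3/239 ≈ -0.012552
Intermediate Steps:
Z(F, d) = 3/239 (Z(F, d) = 3/(-2 + ((-106 + 94) + 253)) = 3/(-2 + (-12 + 253)) = 3/(-2 + 241) = 3/239)
-Z(R, 864) = -1*3/239 = -3/239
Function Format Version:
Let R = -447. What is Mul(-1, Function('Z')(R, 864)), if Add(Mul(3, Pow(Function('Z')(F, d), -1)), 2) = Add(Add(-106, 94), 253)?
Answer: Rational(-3, 239) ≈ -0.012552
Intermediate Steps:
Function('Z')(F, d) = Rational(3, 239) (Function('Z')(F, d) = Mul(3, Pow(Add(-2, Add(Add(-106, 94), 253)), -1)) = Mul(3, Pow(Add(-2, Add(-12, 253)), -1)) = Mul(3, Pow(Add(-2, 241), -1)) = Mul(3, Pow(239, -1)) = Mul(3, Rational(1, 239)) = Rational(3, 239))
Mul(-1, Function('Z')(R, 864)) = Mul(-1, Rational(3, 239)) = Rational(-3, 239)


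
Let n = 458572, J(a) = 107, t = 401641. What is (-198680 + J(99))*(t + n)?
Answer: -170815076049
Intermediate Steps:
(-198680 + J(99))*(t + n) = (-198680 + 107)*(401641 + 458572) = -198573*860213 = -170815076049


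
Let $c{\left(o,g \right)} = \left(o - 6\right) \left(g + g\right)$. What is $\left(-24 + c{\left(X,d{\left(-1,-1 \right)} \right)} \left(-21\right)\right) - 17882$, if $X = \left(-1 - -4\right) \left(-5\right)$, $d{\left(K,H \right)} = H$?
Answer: $-18788$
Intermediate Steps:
$X = -15$ ($X = \left(-1 + 4\right) \left(-5\right) = 3 \left(-5\right) = -15$)
$c{\left(o,g \right)} = 2 g \left(-6 + o\right)$ ($c{\left(o,g \right)} = \left(-6 + o\right) 2 g = 2 g \left(-6 + o\right)$)
$\left(-24 + c{\left(X,d{\left(-1,-1 \right)} \right)} \left(-21\right)\right) - 17882 = \left(-24 + 2 \left(-1\right) \left(-6 - 15\right) \left(-21\right)\right) - 17882 = \left(-24 + 2 \left(-1\right) \left(-21\right) \left(-21\right)\right) - 17882 = \left(-24 + 42 \left(-21\right)\right) - 17882 = \left(-24 - 882\right) - 17882 = -906 - 17882 = -18788$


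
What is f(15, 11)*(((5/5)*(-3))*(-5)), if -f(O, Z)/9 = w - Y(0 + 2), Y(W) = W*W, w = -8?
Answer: 1620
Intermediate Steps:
Y(W) = W²
f(O, Z) = 108 (f(O, Z) = -9*(-8 - (0 + 2)²) = -9*(-8 - 1*2²) = -9*(-8 - 1*4) = -9*(-8 - 4) = -9*(-12) = 108)
f(15, 11)*(((5/5)*(-3))*(-5)) = 108*(((5/5)*(-3))*(-5)) = 108*(((5*(⅕))*(-3))*(-5)) = 108*((1*(-3))*(-5)) = 108*(-3*(-5)) = 108*15 = 1620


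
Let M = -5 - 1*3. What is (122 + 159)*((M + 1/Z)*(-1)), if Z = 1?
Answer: 1967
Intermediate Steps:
M = -8 (M = -5 - 3 = -8)
(122 + 159)*((M + 1/Z)*(-1)) = (122 + 159)*((-8 + 1/1)*(-1)) = 281*((-8 + 1)*(-1)) = 281*(-7*(-1)) = 281*7 = 1967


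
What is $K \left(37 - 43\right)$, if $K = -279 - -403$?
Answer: $-744$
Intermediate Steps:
$K = 124$ ($K = -279 + 403 = 124$)
$K \left(37 - 43\right) = 124 \left(37 - 43\right) = 124 \left(-6\right) = -744$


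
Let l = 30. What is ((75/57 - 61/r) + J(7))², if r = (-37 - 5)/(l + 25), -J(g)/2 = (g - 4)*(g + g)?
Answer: 5004169/636804 ≈ 7.8583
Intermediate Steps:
J(g) = -4*g*(-4 + g) (J(g) = -2*(g - 4)*(g + g) = -2*(-4 + g)*2*g = -4*g*(-4 + g))
r = -42/55 (r = (-37 - 5)/(30 + 25) = -42/55 ≈ -0.76364)
((75/57 - 61/r) + J(7))² = ((75/57 - 61/(-42/55)) + 4*7*(4 - 1*7))² = ((75*(1/57) - 61*(-55/42)) + 4*7*(4 - 7))² = ((25/19 + 3355/42) + 4*7*(-3))² = (64795/798 - 84)² = (-2237/798)² = 5004169/636804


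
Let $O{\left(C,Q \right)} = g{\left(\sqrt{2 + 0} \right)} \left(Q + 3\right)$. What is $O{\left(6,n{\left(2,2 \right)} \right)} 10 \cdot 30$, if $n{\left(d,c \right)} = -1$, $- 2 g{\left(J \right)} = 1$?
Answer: $-300$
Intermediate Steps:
$g{\left(J \right)} = - \frac{1}{2}$ ($g{\left(J \right)} = \left(- \frac{1}{2}\right) 1 = - \frac{1}{2}$)
$O{\left(C,Q \right)} = - \frac{3}{2} - \frac{Q}{2}$ ($O{\left(C,Q \right)} = - \frac{Q + 3}{2} = - \frac{3 + Q}{2} = - \frac{3}{2} - \frac{Q}{2}$)
$O{\left(6,n{\left(2,2 \right)} \right)} 10 \cdot 30 = \left(- \frac{3}{2} - - \frac{1}{2}\right) 10 \cdot 30 = \left(- \frac{3}{2} + \frac{1}{2}\right) 10 \cdot 30 = \left(-1\right) 10 \cdot 30 = \left(-10\right) 30 = -300$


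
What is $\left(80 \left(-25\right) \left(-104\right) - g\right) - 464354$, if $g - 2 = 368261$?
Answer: $-624617$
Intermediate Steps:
$g = 368263$ ($g = 2 + 368261 = 368263$)
$\left(80 \left(-25\right) \left(-104\right) - g\right) - 464354 = \left(80 \left(-25\right) \left(-104\right) - 368263\right) - 464354 = \left(\left(-2000\right) \left(-104\right) - 368263\right) - 464354 = \left(208000 - 368263\right) - 464354 = -160263 - 464354 = -624617$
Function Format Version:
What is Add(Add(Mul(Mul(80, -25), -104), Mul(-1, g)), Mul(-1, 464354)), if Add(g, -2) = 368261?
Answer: -624617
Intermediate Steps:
g = 368263 (g = Add(2, 368261) = 368263)
Add(Add(Mul(Mul(80, -25), -104), Mul(-1, g)), Mul(-1, 464354)) = Add(Add(Mul(Mul(80, -25), -104), Mul(-1, 368263)), Mul(-1, 464354)) = Add(Add(Mul(-2000, -104), -368263), -464354) = Add(Add(208000, -368263), -464354) = Add(-160263, -464354) = -624617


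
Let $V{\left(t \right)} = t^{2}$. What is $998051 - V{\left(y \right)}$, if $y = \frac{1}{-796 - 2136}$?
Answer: $\frac{8579869179823}{8596624} \approx 9.9805 \cdot 10^{5}$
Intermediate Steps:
$y = - \frac{1}{2932}$ ($y = \frac{1}{-2932} = - \frac{1}{2932} \approx -0.00034106$)
$998051 - V{\left(y \right)} = 998051 - \left(- \frac{1}{2932}\right)^{2} = 998051 - \frac{1}{8596624} = \frac{8579869179823}{8596624}$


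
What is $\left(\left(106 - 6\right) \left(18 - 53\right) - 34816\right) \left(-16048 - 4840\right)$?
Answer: $800344608$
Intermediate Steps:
$\left(\left(106 - 6\right) \left(18 - 53\right) - 34816\right) \left(-16048 - 4840\right) = \left(100 \left(18 - 53\right) - 34816\right) \left(-20888\right) = \left(100 \left(-35\right) - 34816\right) \left(-20888\right) = \left(-3500 - 34816\right) \left(-20888\right) = \left(-38316\right) \left(-20888\right) = 800344608$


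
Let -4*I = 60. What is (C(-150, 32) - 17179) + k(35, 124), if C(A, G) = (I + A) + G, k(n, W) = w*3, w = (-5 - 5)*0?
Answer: -17312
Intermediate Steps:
w = 0 (w = -10*0 = 0)
I = -15 (I = -¼*60 = -15)
k(n, W) = 0 (k(n, W) = 0*3 = 0)
C(A, G) = -15 + A + G (C(A, G) = (-15 + A) + G = -15 + A + G)
(C(-150, 32) - 17179) + k(35, 124) = ((-15 - 150 + 32) - 17179) + 0 = (-133 - 17179) + 0 = -17312 + 0 = -17312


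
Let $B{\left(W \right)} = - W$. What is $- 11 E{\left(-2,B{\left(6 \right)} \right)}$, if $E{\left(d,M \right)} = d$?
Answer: $22$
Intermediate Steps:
$- 11 E{\left(-2,B{\left(6 \right)} \right)} = \left(-11\right) \left(-2\right) = 22$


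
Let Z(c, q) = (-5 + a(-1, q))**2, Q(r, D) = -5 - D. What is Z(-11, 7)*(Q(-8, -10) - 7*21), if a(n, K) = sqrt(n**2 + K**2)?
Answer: -10650 + 7100*sqrt(2) ≈ -609.08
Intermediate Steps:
a(n, K) = sqrt(K**2 + n**2)
Z(c, q) = (-5 + sqrt(1 + q**2))**2 (Z(c, q) = (-5 + sqrt(q**2 + (-1)**2))**2 = (-5 + sqrt(q**2 + 1))**2 = (-5 + sqrt(1 + q**2))**2)
Z(-11, 7)*(Q(-8, -10) - 7*21) = (-5 + sqrt(1 + 7**2))**2*((-5 - 1*(-10)) - 7*21) = (-5 + sqrt(1 + 49))**2*((-5 + 10) - 147) = (-5 + sqrt(50))**2*(5 - 147) = (-5 + 5*sqrt(2))**2*(-142) = -142*(-5 + 5*sqrt(2))**2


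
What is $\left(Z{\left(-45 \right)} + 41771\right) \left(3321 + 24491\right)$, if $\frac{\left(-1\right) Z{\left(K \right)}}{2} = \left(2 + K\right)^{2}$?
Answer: $1058886276$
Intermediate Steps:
$Z{\left(K \right)} = - 2 \left(2 + K\right)^{2}$
$\left(Z{\left(-45 \right)} + 41771\right) \left(3321 + 24491\right) = \left(- 2 \left(2 - 45\right)^{2} + 41771\right) \left(3321 + 24491\right) = \left(- 2 \left(-43\right)^{2} + 41771\right) 27812 = \left(\left(-2\right) 1849 + 41771\right) 27812 = \left(-3698 + 41771\right) 27812 = 38073 \cdot 27812 = 1058886276$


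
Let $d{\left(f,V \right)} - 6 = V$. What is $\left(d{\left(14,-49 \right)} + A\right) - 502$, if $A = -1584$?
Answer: $-2129$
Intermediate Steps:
$d{\left(f,V \right)} = 6 + V$
$\left(d{\left(14,-49 \right)} + A\right) - 502 = \left(\left(6 - 49\right) - 1584\right) - 502 = \left(-43 - 1584\right) - 502 = -1627 - 502 = -2129$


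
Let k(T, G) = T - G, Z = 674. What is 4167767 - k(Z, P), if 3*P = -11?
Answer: 12501268/3 ≈ 4.1671e+6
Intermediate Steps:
P = -11/3 (P = (⅓)*(-11) = -11/3 ≈ -3.6667)
4167767 - k(Z, P) = 4167767 - (674 - 1*(-11/3)) = 4167767 - (674 + 11/3) = 4167767 - 1*2033/3 = 4167767 - 2033/3 = 12501268/3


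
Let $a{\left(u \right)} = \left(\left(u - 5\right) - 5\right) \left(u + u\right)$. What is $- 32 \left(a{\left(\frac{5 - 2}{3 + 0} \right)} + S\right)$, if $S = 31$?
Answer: $-416$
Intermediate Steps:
$a{\left(u \right)} = 2 u \left(-10 + u\right)$ ($a{\left(u \right)} = \left(\left(-5 + u\right) - 5\right) 2 u = \left(-10 + u\right) 2 u = 2 u \left(-10 + u\right)$)
$- 32 \left(a{\left(\frac{5 - 2}{3 + 0} \right)} + S\right) = - 32 \left(2 \frac{5 - 2}{3 + 0} \left(-10 + \frac{5 - 2}{3 + 0}\right) + 31\right) = - 32 \left(2 \cdot \frac{3}{3} \left(-10 + \frac{3}{3}\right) + 31\right) = - 32 \left(2 \cdot 3 \cdot \frac{1}{3} \left(-10 + 3 \cdot \frac{1}{3}\right) + 31\right) = - 32 \left(2 \cdot 1 \left(-10 + 1\right) + 31\right) = - 32 \left(2 \cdot 1 \left(-9\right) + 31\right) = - 32 \left(-18 + 31\right) = \left(-32\right) 13 = -416$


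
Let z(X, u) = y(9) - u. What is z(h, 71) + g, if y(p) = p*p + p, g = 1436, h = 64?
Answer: 1455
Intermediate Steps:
y(p) = p + p² (y(p) = p² + p = p + p²)
z(X, u) = 90 - u (z(X, u) = 9*(1 + 9) - u = 9*10 - u = 90 - u)
z(h, 71) + g = (90 - 1*71) + 1436 = (90 - 71) + 1436 = 19 + 1436 = 1455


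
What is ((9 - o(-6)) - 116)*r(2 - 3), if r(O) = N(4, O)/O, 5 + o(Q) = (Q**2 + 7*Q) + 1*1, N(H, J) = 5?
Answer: 485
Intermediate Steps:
o(Q) = -4 + Q**2 + 7*Q (o(Q) = -5 + ((Q**2 + 7*Q) + 1*1) = -5 + ((Q**2 + 7*Q) + 1) = -5 + (1 + Q**2 + 7*Q) = -4 + Q**2 + 7*Q)
r(O) = 5/O
((9 - o(-6)) - 116)*r(2 - 3) = ((9 - (-4 + (-6)**2 + 7*(-6))) - 116)*(5/(2 - 3)) = ((9 - (-4 + 36 - 42)) - 116)*(5/(-1)) = ((9 - 1*(-10)) - 116)*(5*(-1)) = ((9 + 10) - 116)*(-5) = (19 - 116)*(-5) = -97*(-5) = 485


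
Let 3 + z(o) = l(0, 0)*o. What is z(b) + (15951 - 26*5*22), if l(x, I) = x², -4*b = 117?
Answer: 13088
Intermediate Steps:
b = -117/4 (b = -¼*117 = -117/4 ≈ -29.250)
z(o) = -3 (z(o) = -3 + 0²*o = -3 + 0*o = -3 + 0 = -3)
z(b) + (15951 - 26*5*22) = -3 + (15951 - 26*5*22) = -3 + (15951 - 130*22) = -3 + (15951 - 1*2860) = -3 + (15951 - 2860) = -3 + 13091 = 13088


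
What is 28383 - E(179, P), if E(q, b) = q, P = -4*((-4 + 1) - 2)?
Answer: 28204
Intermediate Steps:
P = 20 (P = -4*(-3 - 2) = -4*(-5) = 20)
28383 - E(179, P) = 28383 - 1*179 = 28383 - 179 = 28204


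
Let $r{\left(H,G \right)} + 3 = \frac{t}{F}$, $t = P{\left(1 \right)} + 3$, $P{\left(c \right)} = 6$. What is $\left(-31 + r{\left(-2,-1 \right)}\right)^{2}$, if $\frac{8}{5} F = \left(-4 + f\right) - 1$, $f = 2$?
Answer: $\frac{37636}{25} \approx 1505.4$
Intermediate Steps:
$F = - \frac{15}{8}$ ($F = \frac{5 \left(\left(-4 + 2\right) - 1\right)}{8} = \frac{5 \left(-2 - 1\right)}{8} = \frac{5}{8} \left(-3\right) = - \frac{15}{8} \approx -1.875$)
$t = 9$ ($t = 6 + 3 = 9$)
$r{\left(H,G \right)} = - \frac{39}{5}$ ($r{\left(H,G \right)} = -3 + \frac{9}{- \frac{15}{8}} = -3 + 9 \left(- \frac{8}{15}\right) = -3 - \frac{24}{5} = - \frac{39}{5}$)
$\left(-31 + r{\left(-2,-1 \right)}\right)^{2} = \left(-31 - \frac{39}{5}\right)^{2} = \left(- \frac{194}{5}\right)^{2} = \frac{37636}{25}$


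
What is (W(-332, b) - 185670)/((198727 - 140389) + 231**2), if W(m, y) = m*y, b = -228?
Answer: -36658/37233 ≈ -0.98456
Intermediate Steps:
(W(-332, b) - 185670)/((198727 - 140389) + 231**2) = (-332*(-228) - 185670)/((198727 - 140389) + 231**2) = (75696 - 185670)/(58338 + 53361) = -109974/111699 = -109974*1/111699 = -36658/37233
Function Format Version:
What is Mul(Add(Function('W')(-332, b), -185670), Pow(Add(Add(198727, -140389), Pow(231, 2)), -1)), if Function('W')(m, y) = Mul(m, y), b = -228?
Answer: Rational(-36658, 37233) ≈ -0.98456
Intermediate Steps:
Mul(Add(Function('W')(-332, b), -185670), Pow(Add(Add(198727, -140389), Pow(231, 2)), -1)) = Mul(Add(Mul(-332, -228), -185670), Pow(Add(Add(198727, -140389), Pow(231, 2)), -1)) = Mul(Add(75696, -185670), Pow(Add(58338, 53361), -1)) = Mul(-109974, Pow(111699, -1)) = Mul(-109974, Rational(1, 111699)) = Rational(-36658, 37233)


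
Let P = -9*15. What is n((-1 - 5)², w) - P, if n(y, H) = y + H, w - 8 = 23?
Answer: 202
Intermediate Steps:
w = 31 (w = 8 + 23 = 31)
P = -135
n(y, H) = H + y
n((-1 - 5)², w) - P = (31 + (-1 - 5)²) - 1*(-135) = (31 + (-6)²) + 135 = (31 + 36) + 135 = 67 + 135 = 202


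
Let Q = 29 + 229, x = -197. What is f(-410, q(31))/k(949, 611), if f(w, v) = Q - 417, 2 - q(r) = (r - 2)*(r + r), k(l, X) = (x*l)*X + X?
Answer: 159/114227672 ≈ 1.3920e-6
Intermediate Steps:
Q = 258
k(l, X) = X - 197*X*l (k(l, X) = (-197*l)*X + X = -197*X*l + X = X - 197*X*l)
q(r) = 2 - 2*r*(-2 + r) (q(r) = 2 - (r - 2)*(r + r) = 2 - (-2 + r)*2*r = 2 - 2*r*(-2 + r))
f(w, v) = -159 (f(w, v) = 258 - 417 = -159)
f(-410, q(31))/k(949, 611) = -159*1/(611*(1 - 197*949)) = -159*1/(611*(1 - 186953)) = -159/(611*(-186952)) = -159/(-114227672) = -159*(-1/114227672) = 159/114227672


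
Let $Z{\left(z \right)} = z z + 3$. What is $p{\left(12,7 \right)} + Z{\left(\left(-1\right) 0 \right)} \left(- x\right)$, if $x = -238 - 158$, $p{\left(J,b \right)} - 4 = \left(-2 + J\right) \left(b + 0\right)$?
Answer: $1262$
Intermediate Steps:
$p{\left(J,b \right)} = 4 + b \left(-2 + J\right)$ ($p{\left(J,b \right)} = 4 + \left(-2 + J\right) \left(b + 0\right) = 4 + \left(-2 + J\right) b = 4 + b \left(-2 + J\right)$)
$x = -396$
$Z{\left(z \right)} = 3 + z^{2}$ ($Z{\left(z \right)} = z^{2} + 3 = 3 + z^{2}$)
$p{\left(12,7 \right)} + Z{\left(\left(-1\right) 0 \right)} \left(- x\right) = \left(4 - 14 + 12 \cdot 7\right) + \left(3 + \left(\left(-1\right) 0\right)^{2}\right) \left(\left(-1\right) \left(-396\right)\right) = \left(4 - 14 + 84\right) + \left(3 + 0^{2}\right) 396 = 74 + \left(3 + 0\right) 396 = 74 + 3 \cdot 396 = 74 + 1188 = 1262$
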